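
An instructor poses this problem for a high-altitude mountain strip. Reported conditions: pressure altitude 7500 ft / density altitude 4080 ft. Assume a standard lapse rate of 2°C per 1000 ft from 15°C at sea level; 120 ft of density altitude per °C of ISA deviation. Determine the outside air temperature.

Density altitude − pressure altitude = 4080 − 7500 = -3420 ft.
At 120 ft/°C that is an ISA deviation of -3420/120 = -28.5°C.
ISA temperature at 7500 ft = 15 − 2 × (7500/1000) = 0°C.
OAT = ISA + deviation = 0 + (-28.5) = -28.5°C.

-28.5°C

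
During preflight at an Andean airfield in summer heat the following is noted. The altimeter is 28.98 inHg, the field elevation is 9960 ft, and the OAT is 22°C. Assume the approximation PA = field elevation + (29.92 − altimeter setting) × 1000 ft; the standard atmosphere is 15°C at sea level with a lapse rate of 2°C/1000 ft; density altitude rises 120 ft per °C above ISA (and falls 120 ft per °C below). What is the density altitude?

Pressure altitude = 9960 + (29.92 − 28.98) × 1000 = 9960 + (+940) = 10900 ft.
ISA temperature at 10900 ft = 15 − 2 × (10900/1000) = -6.8°C.
ISA deviation = 22 − (-6.8) = +28.8°C.
Density altitude = 10900 + 120 × (28.8) = 14356 ft.

14356 ft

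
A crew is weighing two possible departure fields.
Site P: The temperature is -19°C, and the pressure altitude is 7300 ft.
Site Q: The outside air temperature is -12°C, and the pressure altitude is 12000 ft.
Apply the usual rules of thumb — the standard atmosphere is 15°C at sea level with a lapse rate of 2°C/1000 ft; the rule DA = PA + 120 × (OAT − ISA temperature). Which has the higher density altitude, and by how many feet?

Site P: ISA temp = 0.4°C, deviation -19.4°C, DA = 7300 + 120 × (-19.4) = 4972 ft.
Site Q: ISA temp = -9°C, deviation -3°C, DA = 12000 + 120 × (-3) = 11640 ft.
Site Q is higher by 11640 − 4972 = 6668 ft.

Site Q by 6668 ft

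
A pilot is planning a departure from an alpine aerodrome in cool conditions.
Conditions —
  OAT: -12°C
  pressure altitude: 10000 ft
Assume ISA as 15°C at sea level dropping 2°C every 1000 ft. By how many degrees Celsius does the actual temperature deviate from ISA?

ISA temperature at 10000 ft = 15 − 2 × (10000/1000) = -5°C.
Deviation = OAT − ISA = -12 − (-5) = -7°C.

ISA-7°C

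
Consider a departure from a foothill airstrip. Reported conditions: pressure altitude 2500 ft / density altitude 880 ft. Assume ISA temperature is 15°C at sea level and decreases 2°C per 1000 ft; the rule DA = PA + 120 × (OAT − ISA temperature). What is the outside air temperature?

Density altitude − pressure altitude = 880 − 2500 = -1620 ft.
At 120 ft/°C that is an ISA deviation of -1620/120 = -13.5°C.
ISA temperature at 2500 ft = 15 − 2 × (2500/1000) = 10°C.
OAT = ISA + deviation = 10 + (-13.5) = -3.5°C.

-3.5°C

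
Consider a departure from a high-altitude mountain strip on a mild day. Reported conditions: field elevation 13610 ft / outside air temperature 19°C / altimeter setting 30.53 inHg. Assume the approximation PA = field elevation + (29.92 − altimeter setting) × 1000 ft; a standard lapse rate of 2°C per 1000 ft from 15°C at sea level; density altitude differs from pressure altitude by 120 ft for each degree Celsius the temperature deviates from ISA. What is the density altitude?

16600 ft

Pressure altitude = 13610 + (29.92 − 30.53) × 1000 = 13610 + (-610) = 13000 ft.
ISA temperature at 13000 ft = 15 − 2 × (13000/1000) = -11°C.
ISA deviation = 19 − (-11) = +30°C.
Density altitude = 13000 + 120 × (30) = 16600 ft.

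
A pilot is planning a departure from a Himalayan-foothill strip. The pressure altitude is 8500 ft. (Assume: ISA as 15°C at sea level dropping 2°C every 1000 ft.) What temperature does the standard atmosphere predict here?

-2°C

ISA temperature = 15 − 2 × (8500/1000) = 15 − 17 = -2°C.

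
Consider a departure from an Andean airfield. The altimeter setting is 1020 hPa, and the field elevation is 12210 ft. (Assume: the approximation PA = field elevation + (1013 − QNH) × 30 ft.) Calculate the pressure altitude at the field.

Pressure correction = (1013 − 1020) × 30 = -210 ft.
Pressure altitude = 12210 + (-210) = 12000 ft.

12000 ft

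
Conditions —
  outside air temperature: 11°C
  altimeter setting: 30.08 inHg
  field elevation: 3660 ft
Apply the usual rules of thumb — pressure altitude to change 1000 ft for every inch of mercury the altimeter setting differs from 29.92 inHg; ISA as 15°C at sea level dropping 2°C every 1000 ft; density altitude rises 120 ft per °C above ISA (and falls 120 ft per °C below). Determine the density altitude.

3860 ft

Pressure altitude = 3660 + (29.92 − 30.08) × 1000 = 3660 + (-160) = 3500 ft.
ISA temperature at 3500 ft = 15 − 2 × (3500/1000) = 8°C.
ISA deviation = 11 − 8 = +3°C.
Density altitude = 3500 + 120 × (3) = 3860 ft.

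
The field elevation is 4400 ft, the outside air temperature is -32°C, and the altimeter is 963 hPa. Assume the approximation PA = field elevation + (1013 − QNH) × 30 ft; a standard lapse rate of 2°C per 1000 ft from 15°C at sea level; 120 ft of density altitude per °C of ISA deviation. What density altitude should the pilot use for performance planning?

1676 ft

Pressure altitude = 4400 + (1013 − 963) × 30 = 4400 + (+1500) = 5900 ft.
ISA temperature at 5900 ft = 15 − 2 × (5900/1000) = 3.2°C.
ISA deviation = -32 − 3.2 = -35.2°C.
Density altitude = 5900 + 120 × (-35.2) = 1676 ft.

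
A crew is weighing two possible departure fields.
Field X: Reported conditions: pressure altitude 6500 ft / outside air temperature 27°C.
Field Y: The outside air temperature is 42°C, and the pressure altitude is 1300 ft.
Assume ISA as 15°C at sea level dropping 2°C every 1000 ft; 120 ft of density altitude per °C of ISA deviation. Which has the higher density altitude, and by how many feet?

Field X by 4648 ft

Field X: ISA temp = 2°C, deviation +25°C, DA = 6500 + 120 × 25 = 9500 ft.
Field Y: ISA temp = 12.4°C, deviation +29.6°C, DA = 1300 + 120 × 29.6 = 4852 ft.
Field X is higher by 9500 − 4852 = 4648 ft.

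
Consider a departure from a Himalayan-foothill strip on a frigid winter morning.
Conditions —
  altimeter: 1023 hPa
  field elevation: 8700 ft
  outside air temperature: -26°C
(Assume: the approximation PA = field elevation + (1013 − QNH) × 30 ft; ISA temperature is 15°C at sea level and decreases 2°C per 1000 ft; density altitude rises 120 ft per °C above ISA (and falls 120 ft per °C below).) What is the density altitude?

Pressure altitude = 8700 + (1013 − 1023) × 30 = 8700 + (-300) = 8400 ft.
ISA temperature at 8400 ft = 15 − 2 × (8400/1000) = -1.8°C.
ISA deviation = -26 − (-1.8) = -24.2°C.
Density altitude = 8400 + 120 × (-24.2) = 5496 ft.

5496 ft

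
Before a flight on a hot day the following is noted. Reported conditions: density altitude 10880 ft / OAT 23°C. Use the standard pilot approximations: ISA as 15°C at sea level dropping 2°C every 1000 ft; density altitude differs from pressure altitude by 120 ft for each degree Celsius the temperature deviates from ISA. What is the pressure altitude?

DA = PA + 120 × (OAT − (15 − 2·PA/1000)) = PA + 120·OAT − 1800 + 0.24·PA = 1.24·PA + 120·OAT − 1800.
So 1.24·PA = 10880 − 120 × 23 + 1800 = 9920.
PA = 9920 / 1.24 = 8000 ft.

8000 ft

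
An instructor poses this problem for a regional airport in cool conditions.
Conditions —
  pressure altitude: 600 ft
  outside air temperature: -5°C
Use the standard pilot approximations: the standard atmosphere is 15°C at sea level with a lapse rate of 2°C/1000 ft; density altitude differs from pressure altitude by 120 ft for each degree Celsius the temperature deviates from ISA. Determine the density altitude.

ISA temperature at 600 ft = 15 − 2 × (600/1000) = 13.8°C.
ISA deviation = -5 − 13.8 = -18.8°C.
Density altitude = 600 + 120 × (-18.8) = 600 + (-2256) = -1656 ft.

-1656 ft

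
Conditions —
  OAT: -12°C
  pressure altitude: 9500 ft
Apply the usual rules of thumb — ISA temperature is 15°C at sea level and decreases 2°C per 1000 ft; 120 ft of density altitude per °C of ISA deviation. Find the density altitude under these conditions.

ISA temperature at 9500 ft = 15 − 2 × (9500/1000) = -4°C.
ISA deviation = -12 − (-4) = -8°C.
Density altitude = 9500 + 120 × (-8) = 9500 + (-960) = 8540 ft.

8540 ft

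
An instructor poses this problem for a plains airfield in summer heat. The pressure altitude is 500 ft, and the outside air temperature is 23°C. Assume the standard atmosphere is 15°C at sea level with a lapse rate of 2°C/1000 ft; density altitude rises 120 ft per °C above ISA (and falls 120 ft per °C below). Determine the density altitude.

1580 ft

ISA temperature at 500 ft = 15 − 2 × (500/1000) = 14°C.
ISA deviation = 23 − 14 = +9°C.
Density altitude = 500 + 120 × (9) = 500 + (+1080) = 1580 ft.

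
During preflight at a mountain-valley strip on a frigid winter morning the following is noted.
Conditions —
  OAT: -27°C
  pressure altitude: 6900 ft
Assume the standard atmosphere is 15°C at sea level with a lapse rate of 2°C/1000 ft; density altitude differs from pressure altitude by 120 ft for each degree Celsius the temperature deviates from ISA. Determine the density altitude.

ISA temperature at 6900 ft = 15 − 2 × (6900/1000) = 1.2°C.
ISA deviation = -27 − 1.2 = -28.2°C.
Density altitude = 6900 + 120 × (-28.2) = 6900 + (-3384) = 3516 ft.

3516 ft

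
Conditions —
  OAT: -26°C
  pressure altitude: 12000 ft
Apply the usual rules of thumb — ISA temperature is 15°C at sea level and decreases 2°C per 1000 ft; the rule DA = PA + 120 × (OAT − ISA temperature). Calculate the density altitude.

9960 ft

ISA temperature at 12000 ft = 15 − 2 × (12000/1000) = -9°C.
ISA deviation = -26 − (-9) = -17°C.
Density altitude = 12000 + 120 × (-17) = 12000 + (-2040) = 9960 ft.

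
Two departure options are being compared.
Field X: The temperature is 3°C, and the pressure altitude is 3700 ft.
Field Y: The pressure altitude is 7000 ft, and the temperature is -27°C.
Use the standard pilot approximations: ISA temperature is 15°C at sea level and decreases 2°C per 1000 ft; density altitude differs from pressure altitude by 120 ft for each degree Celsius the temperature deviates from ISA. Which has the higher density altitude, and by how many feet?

Field Y by 492 ft

Field X: ISA temp = 7.6°C, deviation -4.6°C, DA = 3700 + 120 × (-4.6) = 3148 ft.
Field Y: ISA temp = 1°C, deviation -28°C, DA = 7000 + 120 × (-28) = 3640 ft.
Field Y is higher by 3640 − 3148 = 492 ft.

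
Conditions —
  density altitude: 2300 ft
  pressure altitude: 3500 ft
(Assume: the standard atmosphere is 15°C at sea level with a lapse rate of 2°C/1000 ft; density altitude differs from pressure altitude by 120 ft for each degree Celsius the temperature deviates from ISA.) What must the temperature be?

Density altitude − pressure altitude = 2300 − 3500 = -1200 ft.
At 120 ft/°C that is an ISA deviation of -1200/120 = -10°C.
ISA temperature at 3500 ft = 15 − 2 × (3500/1000) = 8°C.
OAT = ISA + deviation = 8 + (-10) = -2°C.

-2°C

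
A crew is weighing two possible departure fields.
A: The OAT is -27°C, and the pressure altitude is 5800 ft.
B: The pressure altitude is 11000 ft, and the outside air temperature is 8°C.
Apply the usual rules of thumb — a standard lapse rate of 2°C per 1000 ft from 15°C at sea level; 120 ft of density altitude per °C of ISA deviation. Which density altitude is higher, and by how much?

A: ISA temp = 3.4°C, deviation -30.4°C, DA = 5800 + 120 × (-30.4) = 2152 ft.
B: ISA temp = -7°C, deviation +15°C, DA = 11000 + 120 × 15 = 12800 ft.
B is higher by 12800 − 2152 = 10648 ft.

B by 10648 ft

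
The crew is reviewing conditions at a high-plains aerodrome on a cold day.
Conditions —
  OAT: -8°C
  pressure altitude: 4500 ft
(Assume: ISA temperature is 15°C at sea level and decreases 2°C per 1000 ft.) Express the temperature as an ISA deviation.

ISA-14°C

ISA temperature at 4500 ft = 15 − 2 × (4500/1000) = 6°C.
Deviation = OAT − ISA = -8 − 6 = -14°C.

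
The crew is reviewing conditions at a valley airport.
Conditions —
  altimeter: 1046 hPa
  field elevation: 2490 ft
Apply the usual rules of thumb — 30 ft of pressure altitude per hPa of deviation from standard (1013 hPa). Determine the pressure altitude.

1500 ft

Pressure correction = (1013 − 1046) × 30 = -990 ft.
Pressure altitude = 2490 + (-990) = 1500 ft.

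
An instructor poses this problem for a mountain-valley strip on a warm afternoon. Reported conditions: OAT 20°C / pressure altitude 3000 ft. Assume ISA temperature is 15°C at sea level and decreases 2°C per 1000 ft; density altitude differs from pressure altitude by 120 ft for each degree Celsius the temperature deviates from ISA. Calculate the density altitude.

4320 ft

ISA temperature at 3000 ft = 15 − 2 × (3000/1000) = 9°C.
ISA deviation = 20 − 9 = +11°C.
Density altitude = 3000 + 120 × (11) = 3000 + (+1320) = 4320 ft.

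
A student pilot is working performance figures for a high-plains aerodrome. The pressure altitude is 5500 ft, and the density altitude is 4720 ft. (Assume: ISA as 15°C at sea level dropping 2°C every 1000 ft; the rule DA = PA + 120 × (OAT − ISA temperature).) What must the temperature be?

-2.5°C

Density altitude − pressure altitude = 4720 − 5500 = -780 ft.
At 120 ft/°C that is an ISA deviation of -780/120 = -6.5°C.
ISA temperature at 5500 ft = 15 − 2 × (5500/1000) = 4°C.
OAT = ISA + deviation = 4 + (-6.5) = -2.5°C.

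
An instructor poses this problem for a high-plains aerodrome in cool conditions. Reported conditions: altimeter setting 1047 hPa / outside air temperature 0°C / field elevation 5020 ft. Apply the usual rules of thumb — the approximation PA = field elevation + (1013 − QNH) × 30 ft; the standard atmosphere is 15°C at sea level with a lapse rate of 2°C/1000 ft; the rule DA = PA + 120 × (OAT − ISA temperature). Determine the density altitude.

3160 ft

Pressure altitude = 5020 + (1013 − 1047) × 30 = 5020 + (-1020) = 4000 ft.
ISA temperature at 4000 ft = 15 − 2 × (4000/1000) = 7°C.
ISA deviation = 0 − 7 = -7°C.
Density altitude = 4000 + 120 × (-7) = 3160 ft.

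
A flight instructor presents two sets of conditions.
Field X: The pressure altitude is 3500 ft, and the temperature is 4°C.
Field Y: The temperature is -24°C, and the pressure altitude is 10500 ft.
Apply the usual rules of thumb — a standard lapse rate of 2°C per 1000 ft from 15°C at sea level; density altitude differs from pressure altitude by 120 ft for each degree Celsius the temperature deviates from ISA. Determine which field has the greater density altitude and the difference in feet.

Field Y by 5320 ft

Field X: ISA temp = 8°C, deviation -4°C, DA = 3500 + 120 × (-4) = 3020 ft.
Field Y: ISA temp = -6°C, deviation -18°C, DA = 10500 + 120 × (-18) = 8340 ft.
Field Y is higher by 8340 − 3020 = 5320 ft.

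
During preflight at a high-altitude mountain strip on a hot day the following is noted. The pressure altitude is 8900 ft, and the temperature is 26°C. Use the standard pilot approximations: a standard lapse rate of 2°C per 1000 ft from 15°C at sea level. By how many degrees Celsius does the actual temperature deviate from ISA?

ISA temperature at 8900 ft = 15 − 2 × (8900/1000) = -2.8°C.
Deviation = OAT − ISA = 26 − (-2.8) = +28.8°C.

ISA+28.8°C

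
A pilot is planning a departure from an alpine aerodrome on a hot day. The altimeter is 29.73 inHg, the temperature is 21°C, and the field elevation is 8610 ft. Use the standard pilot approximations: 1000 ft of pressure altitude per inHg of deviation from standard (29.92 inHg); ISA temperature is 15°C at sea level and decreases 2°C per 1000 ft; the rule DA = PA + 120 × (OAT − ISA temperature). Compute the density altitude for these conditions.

Pressure altitude = 8610 + (29.92 − 29.73) × 1000 = 8610 + (+190) = 8800 ft.
ISA temperature at 8800 ft = 15 − 2 × (8800/1000) = -2.6°C.
ISA deviation = 21 − (-2.6) = +23.6°C.
Density altitude = 8800 + 120 × (23.6) = 11632 ft.

11632 ft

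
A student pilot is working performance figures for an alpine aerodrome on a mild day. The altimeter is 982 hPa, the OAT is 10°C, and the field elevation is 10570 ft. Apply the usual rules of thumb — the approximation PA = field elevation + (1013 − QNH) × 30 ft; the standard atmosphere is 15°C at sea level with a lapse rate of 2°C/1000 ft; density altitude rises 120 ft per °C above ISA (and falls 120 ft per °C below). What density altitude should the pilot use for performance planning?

Pressure altitude = 10570 + (1013 − 982) × 30 = 10570 + (+930) = 11500 ft.
ISA temperature at 11500 ft = 15 − 2 × (11500/1000) = -8°C.
ISA deviation = 10 − (-8) = +18°C.
Density altitude = 11500 + 120 × (18) = 13660 ft.

13660 ft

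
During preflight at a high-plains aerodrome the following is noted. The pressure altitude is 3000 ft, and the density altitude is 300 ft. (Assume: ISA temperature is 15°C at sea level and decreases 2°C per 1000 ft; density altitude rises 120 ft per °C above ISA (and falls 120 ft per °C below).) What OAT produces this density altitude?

Density altitude − pressure altitude = 300 − 3000 = -2700 ft.
At 120 ft/°C that is an ISA deviation of -2700/120 = -22.5°C.
ISA temperature at 3000 ft = 15 − 2 × (3000/1000) = 9°C.
OAT = ISA + deviation = 9 + (-22.5) = -13.5°C.

-13.5°C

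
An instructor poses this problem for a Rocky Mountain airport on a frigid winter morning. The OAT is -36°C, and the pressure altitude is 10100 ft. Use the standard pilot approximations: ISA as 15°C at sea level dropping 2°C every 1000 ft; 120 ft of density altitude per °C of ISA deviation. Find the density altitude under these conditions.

6404 ft

ISA temperature at 10100 ft = 15 − 2 × (10100/1000) = -5.2°C.
ISA deviation = -36 − (-5.2) = -30.8°C.
Density altitude = 10100 + 120 × (-30.8) = 10100 + (-3696) = 6404 ft.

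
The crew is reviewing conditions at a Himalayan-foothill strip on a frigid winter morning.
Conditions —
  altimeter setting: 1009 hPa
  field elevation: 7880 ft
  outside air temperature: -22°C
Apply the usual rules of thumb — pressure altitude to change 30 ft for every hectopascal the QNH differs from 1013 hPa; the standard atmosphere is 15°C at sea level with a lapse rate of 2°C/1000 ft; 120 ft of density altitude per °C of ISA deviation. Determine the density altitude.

Pressure altitude = 7880 + (1013 − 1009) × 30 = 7880 + (+120) = 8000 ft.
ISA temperature at 8000 ft = 15 − 2 × (8000/1000) = -1°C.
ISA deviation = -22 − (-1) = -21°C.
Density altitude = 8000 + 120 × (-21) = 5480 ft.

5480 ft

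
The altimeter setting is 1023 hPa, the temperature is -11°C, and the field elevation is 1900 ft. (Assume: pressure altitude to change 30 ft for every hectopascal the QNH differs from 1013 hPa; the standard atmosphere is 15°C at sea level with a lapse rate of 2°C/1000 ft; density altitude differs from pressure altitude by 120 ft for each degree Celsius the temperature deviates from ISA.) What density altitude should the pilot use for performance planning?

-1136 ft

Pressure altitude = 1900 + (1013 − 1023) × 30 = 1900 + (-300) = 1600 ft.
ISA temperature at 1600 ft = 15 − 2 × (1600/1000) = 11.8°C.
ISA deviation = -11 − 11.8 = -22.8°C.
Density altitude = 1600 + 120 × (-22.8) = -1136 ft.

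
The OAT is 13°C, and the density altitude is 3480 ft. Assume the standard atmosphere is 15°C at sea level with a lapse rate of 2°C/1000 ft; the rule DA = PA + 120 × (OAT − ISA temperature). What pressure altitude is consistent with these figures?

3000 ft

DA = PA + 120 × (OAT − (15 − 2·PA/1000)) = PA + 120·OAT − 1800 + 0.24·PA = 1.24·PA + 120·OAT − 1800.
So 1.24·PA = 3480 − 120 × 13 + 1800 = 3720.
PA = 3720 / 1.24 = 3000 ft.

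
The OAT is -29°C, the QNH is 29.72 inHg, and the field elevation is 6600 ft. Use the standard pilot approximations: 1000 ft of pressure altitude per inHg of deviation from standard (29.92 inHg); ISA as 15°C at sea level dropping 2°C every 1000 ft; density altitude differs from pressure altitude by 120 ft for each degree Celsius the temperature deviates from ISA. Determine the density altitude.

Pressure altitude = 6600 + (29.92 − 29.72) × 1000 = 6600 + (+200) = 6800 ft.
ISA temperature at 6800 ft = 15 − 2 × (6800/1000) = 1.4°C.
ISA deviation = -29 − 1.4 = -30.4°C.
Density altitude = 6800 + 120 × (-30.4) = 3152 ft.

3152 ft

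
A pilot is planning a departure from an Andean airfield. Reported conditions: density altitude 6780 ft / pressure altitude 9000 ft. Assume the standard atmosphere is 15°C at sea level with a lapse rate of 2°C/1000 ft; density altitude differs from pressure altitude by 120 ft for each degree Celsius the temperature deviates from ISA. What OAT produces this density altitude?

-21.5°C

Density altitude − pressure altitude = 6780 − 9000 = -2220 ft.
At 120 ft/°C that is an ISA deviation of -2220/120 = -18.5°C.
ISA temperature at 9000 ft = 15 − 2 × (9000/1000) = -3°C.
OAT = ISA + deviation = -3 + (-18.5) = -21.5°C.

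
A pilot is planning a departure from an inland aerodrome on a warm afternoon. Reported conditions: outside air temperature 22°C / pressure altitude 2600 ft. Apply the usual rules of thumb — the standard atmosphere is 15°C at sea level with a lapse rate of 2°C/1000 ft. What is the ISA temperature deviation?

ISA+12.2°C

ISA temperature at 2600 ft = 15 − 2 × (2600/1000) = 9.8°C.
Deviation = OAT − ISA = 22 − 9.8 = +12.2°C.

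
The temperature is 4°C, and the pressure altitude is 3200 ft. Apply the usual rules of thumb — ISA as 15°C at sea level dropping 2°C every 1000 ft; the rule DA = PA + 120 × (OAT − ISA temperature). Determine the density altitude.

2648 ft

ISA temperature at 3200 ft = 15 − 2 × (3200/1000) = 8.6°C.
ISA deviation = 4 − 8.6 = -4.6°C.
Density altitude = 3200 + 120 × (-4.6) = 3200 + (-552) = 2648 ft.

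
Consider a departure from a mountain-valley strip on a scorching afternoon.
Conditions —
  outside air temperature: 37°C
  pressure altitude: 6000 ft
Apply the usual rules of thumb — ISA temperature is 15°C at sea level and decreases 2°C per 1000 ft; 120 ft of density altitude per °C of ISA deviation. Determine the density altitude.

ISA temperature at 6000 ft = 15 − 2 × (6000/1000) = 3°C.
ISA deviation = 37 − 3 = +34°C.
Density altitude = 6000 + 120 × (34) = 6000 + (+4080) = 10080 ft.

10080 ft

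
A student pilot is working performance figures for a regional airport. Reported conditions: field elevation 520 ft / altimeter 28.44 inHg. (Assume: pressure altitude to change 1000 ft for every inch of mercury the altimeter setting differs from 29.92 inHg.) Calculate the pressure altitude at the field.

2000 ft

Pressure correction = (29.92 − 28.44) × 1000 = +1480 ft.
Pressure altitude = 520 + (+1480) = 2000 ft.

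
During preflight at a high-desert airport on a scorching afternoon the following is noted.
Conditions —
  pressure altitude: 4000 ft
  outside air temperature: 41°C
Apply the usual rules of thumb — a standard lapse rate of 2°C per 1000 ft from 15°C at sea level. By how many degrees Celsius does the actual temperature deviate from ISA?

ISA+34°C

ISA temperature at 4000 ft = 15 − 2 × (4000/1000) = 7°C.
Deviation = OAT − ISA = 41 − 7 = +34°C.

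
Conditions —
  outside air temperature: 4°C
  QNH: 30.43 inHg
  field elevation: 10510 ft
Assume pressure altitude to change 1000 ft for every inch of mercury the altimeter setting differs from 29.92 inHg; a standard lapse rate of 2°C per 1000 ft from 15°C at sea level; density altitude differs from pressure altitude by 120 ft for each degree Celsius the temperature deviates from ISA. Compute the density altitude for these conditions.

Pressure altitude = 10510 + (29.92 − 30.43) × 1000 = 10510 + (-510) = 10000 ft.
ISA temperature at 10000 ft = 15 − 2 × (10000/1000) = -5°C.
ISA deviation = 4 − (-5) = +9°C.
Density altitude = 10000 + 120 × (9) = 11080 ft.

11080 ft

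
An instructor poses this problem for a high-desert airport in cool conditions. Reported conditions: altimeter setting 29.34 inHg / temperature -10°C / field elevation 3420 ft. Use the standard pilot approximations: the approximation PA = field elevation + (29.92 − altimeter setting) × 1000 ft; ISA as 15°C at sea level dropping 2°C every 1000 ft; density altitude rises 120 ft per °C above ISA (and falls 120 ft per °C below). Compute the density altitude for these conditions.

Pressure altitude = 3420 + (29.92 − 29.34) × 1000 = 3420 + (+580) = 4000 ft.
ISA temperature at 4000 ft = 15 − 2 × (4000/1000) = 7°C.
ISA deviation = -10 − 7 = -17°C.
Density altitude = 4000 + 120 × (-17) = 1960 ft.

1960 ft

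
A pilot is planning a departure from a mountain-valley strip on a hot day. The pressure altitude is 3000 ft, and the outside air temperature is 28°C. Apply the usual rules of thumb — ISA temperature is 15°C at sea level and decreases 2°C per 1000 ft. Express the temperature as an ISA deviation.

ISA temperature at 3000 ft = 15 − 2 × (3000/1000) = 9°C.
Deviation = OAT − ISA = 28 − 9 = +19°C.

ISA+19°C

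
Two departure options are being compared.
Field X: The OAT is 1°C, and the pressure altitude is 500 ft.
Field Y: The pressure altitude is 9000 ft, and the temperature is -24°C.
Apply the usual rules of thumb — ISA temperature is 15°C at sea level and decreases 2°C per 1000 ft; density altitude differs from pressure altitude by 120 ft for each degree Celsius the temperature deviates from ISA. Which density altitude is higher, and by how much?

Field X: ISA temp = 14°C, deviation -13°C, DA = 500 + 120 × (-13) = -1060 ft.
Field Y: ISA temp = -3°C, deviation -21°C, DA = 9000 + 120 × (-21) = 6480 ft.
Field Y is higher by 6480 − (-1060) = 7540 ft.

Field Y by 7540 ft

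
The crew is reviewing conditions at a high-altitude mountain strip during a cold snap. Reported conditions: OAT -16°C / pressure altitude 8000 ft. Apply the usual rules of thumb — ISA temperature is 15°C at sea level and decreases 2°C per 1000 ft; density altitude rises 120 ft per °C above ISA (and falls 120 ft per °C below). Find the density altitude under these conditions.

ISA temperature at 8000 ft = 15 − 2 × (8000/1000) = -1°C.
ISA deviation = -16 − (-1) = -15°C.
Density altitude = 8000 + 120 × (-15) = 8000 + (-1800) = 6200 ft.

6200 ft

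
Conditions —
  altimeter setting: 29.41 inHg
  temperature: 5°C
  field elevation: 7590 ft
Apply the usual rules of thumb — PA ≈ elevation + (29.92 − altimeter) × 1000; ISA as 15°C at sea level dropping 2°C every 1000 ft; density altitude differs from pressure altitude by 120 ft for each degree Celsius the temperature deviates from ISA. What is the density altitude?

8844 ft

Pressure altitude = 7590 + (29.92 − 29.41) × 1000 = 7590 + (+510) = 8100 ft.
ISA temperature at 8100 ft = 15 − 2 × (8100/1000) = -1.2°C.
ISA deviation = 5 − (-1.2) = +6.2°C.
Density altitude = 8100 + 120 × (6.2) = 8844 ft.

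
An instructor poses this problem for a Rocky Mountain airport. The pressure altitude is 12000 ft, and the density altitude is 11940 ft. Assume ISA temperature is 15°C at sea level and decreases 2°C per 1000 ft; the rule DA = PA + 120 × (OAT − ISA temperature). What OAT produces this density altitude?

Density altitude − pressure altitude = 11940 − 12000 = -60 ft.
At 120 ft/°C that is an ISA deviation of -60/120 = -0.5°C.
ISA temperature at 12000 ft = 15 − 2 × (12000/1000) = -9°C.
OAT = ISA + deviation = -9 + (-0.5) = -9.5°C.

-9.5°C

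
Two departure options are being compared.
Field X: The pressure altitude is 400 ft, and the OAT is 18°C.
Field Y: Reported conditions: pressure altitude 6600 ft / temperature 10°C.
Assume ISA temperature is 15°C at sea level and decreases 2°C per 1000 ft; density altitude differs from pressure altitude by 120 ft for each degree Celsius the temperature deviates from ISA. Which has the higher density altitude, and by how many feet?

Field Y by 6728 ft

Field X: ISA temp = 14.2°C, deviation +3.8°C, DA = 400 + 120 × 3.8 = 856 ft.
Field Y: ISA temp = 1.8°C, deviation +8.2°C, DA = 6600 + 120 × 8.2 = 7584 ft.
Field Y is higher by 7584 − 856 = 6728 ft.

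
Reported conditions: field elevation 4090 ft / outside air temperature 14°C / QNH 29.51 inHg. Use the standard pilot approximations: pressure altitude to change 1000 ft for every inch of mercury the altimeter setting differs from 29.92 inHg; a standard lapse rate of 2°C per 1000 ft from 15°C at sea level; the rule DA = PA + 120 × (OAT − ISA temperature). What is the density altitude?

5460 ft

Pressure altitude = 4090 + (29.92 − 29.51) × 1000 = 4090 + (+410) = 4500 ft.
ISA temperature at 4500 ft = 15 − 2 × (4500/1000) = 6°C.
ISA deviation = 14 − 6 = +8°C.
Density altitude = 4500 + 120 × (8) = 5460 ft.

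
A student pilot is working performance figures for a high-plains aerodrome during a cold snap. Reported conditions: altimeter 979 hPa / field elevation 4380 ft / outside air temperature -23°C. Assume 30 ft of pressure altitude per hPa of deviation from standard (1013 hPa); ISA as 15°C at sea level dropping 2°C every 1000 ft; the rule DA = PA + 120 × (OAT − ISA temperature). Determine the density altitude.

2136 ft

Pressure altitude = 4380 + (1013 − 979) × 30 = 4380 + (+1020) = 5400 ft.
ISA temperature at 5400 ft = 15 − 2 × (5400/1000) = 4.2°C.
ISA deviation = -23 − 4.2 = -27.2°C.
Density altitude = 5400 + 120 × (-27.2) = 2136 ft.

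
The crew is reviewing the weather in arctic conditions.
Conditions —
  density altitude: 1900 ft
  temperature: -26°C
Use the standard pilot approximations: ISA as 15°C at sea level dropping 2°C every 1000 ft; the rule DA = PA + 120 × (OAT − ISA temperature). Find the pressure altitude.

DA = PA + 120 × (OAT − (15 − 2·PA/1000)) = PA + 120·OAT − 1800 + 0.24·PA = 1.24·PA + 120·OAT − 1800.
So 1.24·PA = 1900 − 120 × (-26) + 1800 = 6820.
PA = 6820 / 1.24 = 5500 ft.

5500 ft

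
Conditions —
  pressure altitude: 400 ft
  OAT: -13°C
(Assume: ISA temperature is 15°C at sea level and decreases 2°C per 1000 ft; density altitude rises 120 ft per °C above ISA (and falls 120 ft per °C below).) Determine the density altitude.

ISA temperature at 400 ft = 15 − 2 × (400/1000) = 14.2°C.
ISA deviation = -13 − 14.2 = -27.2°C.
Density altitude = 400 + 120 × (-27.2) = 400 + (-3264) = -2864 ft.

-2864 ft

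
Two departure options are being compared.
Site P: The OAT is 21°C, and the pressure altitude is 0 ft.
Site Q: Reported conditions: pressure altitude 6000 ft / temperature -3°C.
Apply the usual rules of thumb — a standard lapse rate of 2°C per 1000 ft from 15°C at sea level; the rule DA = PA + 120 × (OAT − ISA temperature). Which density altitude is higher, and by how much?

Site Q by 4560 ft

Site P: ISA temp = 15°C, deviation +6°C, DA = 0 + 120 × 6 = 720 ft.
Site Q: ISA temp = 3°C, deviation -6°C, DA = 6000 + 120 × (-6) = 5280 ft.
Site Q is higher by 5280 − 720 = 4560 ft.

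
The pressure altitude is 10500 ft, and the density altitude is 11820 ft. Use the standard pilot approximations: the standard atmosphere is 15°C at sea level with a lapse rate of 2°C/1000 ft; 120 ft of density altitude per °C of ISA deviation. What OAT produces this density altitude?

5°C

Density altitude − pressure altitude = 11820 − 10500 = +1320 ft.
At 120 ft/°C that is an ISA deviation of 1320/120 = +11°C.
ISA temperature at 10500 ft = 15 − 2 × (10500/1000) = -6°C.
OAT = ISA + deviation = -6 + (+11) = 5°C.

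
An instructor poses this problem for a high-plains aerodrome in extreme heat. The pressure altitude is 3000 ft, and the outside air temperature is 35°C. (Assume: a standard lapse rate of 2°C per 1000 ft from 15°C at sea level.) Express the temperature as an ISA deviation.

ISA temperature at 3000 ft = 15 − 2 × (3000/1000) = 9°C.
Deviation = OAT − ISA = 35 − 9 = +26°C.

ISA+26°C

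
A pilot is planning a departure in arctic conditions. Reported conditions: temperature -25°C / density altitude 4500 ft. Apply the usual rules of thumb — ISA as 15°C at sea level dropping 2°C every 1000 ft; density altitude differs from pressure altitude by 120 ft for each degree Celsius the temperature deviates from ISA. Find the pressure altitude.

7500 ft

DA = PA + 120 × (OAT − (15 − 2·PA/1000)) = PA + 120·OAT − 1800 + 0.24·PA = 1.24·PA + 120·OAT − 1800.
So 1.24·PA = 4500 − 120 × (-25) + 1800 = 9300.
PA = 9300 / 1.24 = 7500 ft.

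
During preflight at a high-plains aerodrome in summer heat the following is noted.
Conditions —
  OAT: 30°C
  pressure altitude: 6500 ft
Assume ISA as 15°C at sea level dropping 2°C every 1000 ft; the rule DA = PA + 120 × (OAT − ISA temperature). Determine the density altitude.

ISA temperature at 6500 ft = 15 − 2 × (6500/1000) = 2°C.
ISA deviation = 30 − 2 = +28°C.
Density altitude = 6500 + 120 × (28) = 6500 + (+3360) = 9860 ft.

9860 ft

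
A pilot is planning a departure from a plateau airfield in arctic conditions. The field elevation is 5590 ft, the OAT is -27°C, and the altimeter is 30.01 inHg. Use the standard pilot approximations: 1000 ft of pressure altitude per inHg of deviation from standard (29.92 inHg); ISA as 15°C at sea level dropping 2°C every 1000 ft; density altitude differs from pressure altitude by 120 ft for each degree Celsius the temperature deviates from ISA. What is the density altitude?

1780 ft

Pressure altitude = 5590 + (29.92 − 30.01) × 1000 = 5590 + (-90) = 5500 ft.
ISA temperature at 5500 ft = 15 − 2 × (5500/1000) = 4°C.
ISA deviation = -27 − 4 = -31°C.
Density altitude = 5500 + 120 × (-31) = 1780 ft.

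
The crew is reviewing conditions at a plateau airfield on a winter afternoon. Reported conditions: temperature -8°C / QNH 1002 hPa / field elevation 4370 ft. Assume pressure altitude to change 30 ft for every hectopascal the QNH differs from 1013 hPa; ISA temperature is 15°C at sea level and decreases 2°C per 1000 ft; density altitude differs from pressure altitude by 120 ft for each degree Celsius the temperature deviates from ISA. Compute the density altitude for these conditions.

3068 ft

Pressure altitude = 4370 + (1013 − 1002) × 30 = 4370 + (+330) = 4700 ft.
ISA temperature at 4700 ft = 15 − 2 × (4700/1000) = 5.6°C.
ISA deviation = -8 − 5.6 = -13.6°C.
Density altitude = 4700 + 120 × (-13.6) = 3068 ft.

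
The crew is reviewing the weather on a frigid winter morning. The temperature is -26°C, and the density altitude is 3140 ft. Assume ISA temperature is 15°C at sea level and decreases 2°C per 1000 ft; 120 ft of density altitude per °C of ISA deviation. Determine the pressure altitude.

DA = PA + 120 × (OAT − (15 − 2·PA/1000)) = PA + 120·OAT − 1800 + 0.24·PA = 1.24·PA + 120·OAT − 1800.
So 1.24·PA = 3140 − 120 × (-26) + 1800 = 8060.
PA = 8060 / 1.24 = 6500 ft.

6500 ft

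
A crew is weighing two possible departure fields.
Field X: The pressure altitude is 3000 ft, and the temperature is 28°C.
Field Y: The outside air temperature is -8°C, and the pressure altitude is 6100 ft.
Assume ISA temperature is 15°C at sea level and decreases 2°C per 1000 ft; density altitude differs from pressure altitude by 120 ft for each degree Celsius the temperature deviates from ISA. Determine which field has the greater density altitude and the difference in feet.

Field X: ISA temp = 9°C, deviation +19°C, DA = 3000 + 120 × 19 = 5280 ft.
Field Y: ISA temp = 2.8°C, deviation -10.8°C, DA = 6100 + 120 × (-10.8) = 4804 ft.
Field X is higher by 5280 − 4804 = 476 ft.

Field X by 476 ft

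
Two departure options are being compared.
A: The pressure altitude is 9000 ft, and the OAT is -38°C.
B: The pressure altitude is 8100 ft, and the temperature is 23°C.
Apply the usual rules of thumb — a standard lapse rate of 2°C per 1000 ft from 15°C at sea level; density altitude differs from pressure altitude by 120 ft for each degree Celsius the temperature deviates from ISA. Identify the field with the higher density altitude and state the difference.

B by 6204 ft

A: ISA temp = -3°C, deviation -35°C, DA = 9000 + 120 × (-35) = 4800 ft.
B: ISA temp = -1.2°C, deviation +24.2°C, DA = 8100 + 120 × 24.2 = 11004 ft.
B is higher by 11004 − 4800 = 6204 ft.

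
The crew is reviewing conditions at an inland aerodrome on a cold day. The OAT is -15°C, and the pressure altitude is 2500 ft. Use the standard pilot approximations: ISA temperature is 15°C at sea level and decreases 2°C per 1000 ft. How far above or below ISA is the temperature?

ISA-25°C

ISA temperature at 2500 ft = 15 − 2 × (2500/1000) = 10°C.
Deviation = OAT − ISA = -15 − 10 = -25°C.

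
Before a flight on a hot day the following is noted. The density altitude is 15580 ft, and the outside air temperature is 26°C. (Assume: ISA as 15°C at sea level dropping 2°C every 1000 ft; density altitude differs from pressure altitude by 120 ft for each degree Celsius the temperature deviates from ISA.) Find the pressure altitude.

DA = PA + 120 × (OAT − (15 − 2·PA/1000)) = PA + 120·OAT − 1800 + 0.24·PA = 1.24·PA + 120·OAT − 1800.
So 1.24·PA = 15580 − 120 × 26 + 1800 = 14260.
PA = 14260 / 1.24 = 11500 ft.

11500 ft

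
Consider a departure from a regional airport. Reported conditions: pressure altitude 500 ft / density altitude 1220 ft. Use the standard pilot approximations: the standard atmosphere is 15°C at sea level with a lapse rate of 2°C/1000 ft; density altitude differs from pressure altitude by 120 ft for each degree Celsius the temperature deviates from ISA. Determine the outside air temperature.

20°C

Density altitude − pressure altitude = 1220 − 500 = +720 ft.
At 120 ft/°C that is an ISA deviation of 720/120 = +6°C.
ISA temperature at 500 ft = 15 − 2 × (500/1000) = 14°C.
OAT = ISA + deviation = 14 + (+6) = 20°C.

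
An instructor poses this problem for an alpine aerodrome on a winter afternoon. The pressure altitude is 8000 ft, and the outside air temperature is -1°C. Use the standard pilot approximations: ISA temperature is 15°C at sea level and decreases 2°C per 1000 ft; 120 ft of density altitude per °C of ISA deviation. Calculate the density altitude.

ISA temperature at 8000 ft = 15 − 2 × (8000/1000) = -1°C.
ISA deviation = -1 − (-1) = 0°C.
Density altitude = 8000 + 120 × (0) = 8000 + (0) = 8000 ft.

8000 ft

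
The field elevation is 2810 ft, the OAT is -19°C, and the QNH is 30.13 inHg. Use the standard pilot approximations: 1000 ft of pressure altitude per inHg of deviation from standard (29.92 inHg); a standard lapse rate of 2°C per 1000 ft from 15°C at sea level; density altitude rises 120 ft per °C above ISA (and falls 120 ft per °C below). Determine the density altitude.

Pressure altitude = 2810 + (29.92 − 30.13) × 1000 = 2810 + (-210) = 2600 ft.
ISA temperature at 2600 ft = 15 − 2 × (2600/1000) = 9.8°C.
ISA deviation = -19 − 9.8 = -28.8°C.
Density altitude = 2600 + 120 × (-28.8) = -856 ft.

-856 ft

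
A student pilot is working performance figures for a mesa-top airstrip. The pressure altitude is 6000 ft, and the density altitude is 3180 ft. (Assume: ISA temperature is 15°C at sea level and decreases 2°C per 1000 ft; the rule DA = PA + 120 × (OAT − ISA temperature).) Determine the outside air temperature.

Density altitude − pressure altitude = 3180 − 6000 = -2820 ft.
At 120 ft/°C that is an ISA deviation of -2820/120 = -23.5°C.
ISA temperature at 6000 ft = 15 − 2 × (6000/1000) = 3°C.
OAT = ISA + deviation = 3 + (-23.5) = -20.5°C.

-20.5°C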